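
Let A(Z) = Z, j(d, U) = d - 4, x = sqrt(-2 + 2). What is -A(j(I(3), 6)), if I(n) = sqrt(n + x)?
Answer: 4 - sqrt(3) ≈ 2.2679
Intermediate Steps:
x = 0 (x = sqrt(0) = 0)
I(n) = sqrt(n) (I(n) = sqrt(n + 0) = sqrt(n))
j(d, U) = -4 + d
-A(j(I(3), 6)) = -(-4 + sqrt(3)) = 4 - sqrt(3)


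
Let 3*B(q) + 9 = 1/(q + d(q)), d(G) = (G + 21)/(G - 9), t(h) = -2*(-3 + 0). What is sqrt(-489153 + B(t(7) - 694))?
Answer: I*sqrt(112171062201975347)/478869 ≈ 699.4*I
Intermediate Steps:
t(h) = 6 (t(h) = -2*(-3) = 6)
d(G) = (21 + G)/(-9 + G)
B(q) = -3 + 1/(3*(q + (21 + q)/(-9 + q)))
sqrt(-489153 + B(t(7) - 694)) = sqrt(-489153 + (-198 - 9*(6 - 694)**2 + 73*(6 - 694))/(3*(21 + (6 - 694)**2 - 8*(6 - 694)))) = sqrt(-489153 + (-198 - 9*(-688)**2 + 73*(-688))/(3*(21 + (-688)**2 - 8*(-688)))) = sqrt(-489153 + (-198 - 9*473344 - 50224)/(3*(21 + 473344 + 5504))) = sqrt(-489153 + (1/3)*(-198 - 4260096 - 50224)/478869) = sqrt(-489153 + (1/3)*(1/478869)*(-4310518)) = sqrt(-489153 - 4310518/1436607) = sqrt(-702724934389/1436607) = I*sqrt(112171062201975347)/478869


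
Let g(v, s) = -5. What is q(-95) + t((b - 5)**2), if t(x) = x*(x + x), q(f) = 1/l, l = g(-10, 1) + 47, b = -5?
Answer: 840001/42 ≈ 20000.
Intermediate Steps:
l = 42 (l = -5 + 47 = 42)
q(f) = 1/42
t(x) = 2*x**2 (t(x) = x*(2*x) = 2*x**2)
q(-95) + t((b - 5)**2) = 1/42 + 2*((-5 - 5)**2)**2 = 1/42 + 2*((-10)**2)**2 = 1/42 + 2*100**2 = 1/42 + 2*10000 = 1/42 + 20000 = 840001/42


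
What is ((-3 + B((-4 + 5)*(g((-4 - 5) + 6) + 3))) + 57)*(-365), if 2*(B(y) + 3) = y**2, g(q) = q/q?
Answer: -21535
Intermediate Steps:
g(q) = 1
B(y) = -3 + y**2/2
((-3 + B((-4 + 5)*(g((-4 - 5) + 6) + 3))) + 57)*(-365) = ((-3 + (-3 + ((-4 + 5)*(1 + 3))**2/2)) + 57)*(-365) = ((-3 + (-3 + (1*4)**2/2)) + 57)*(-365) = ((-3 + (-3 + (1/2)*4**2)) + 57)*(-365) = ((-3 + (-3 + (1/2)*16)) + 57)*(-365) = ((-3 + (-3 + 8)) + 57)*(-365) = ((-3 + 5) + 57)*(-365) = (2 + 57)*(-365) = 59*(-365) = -21535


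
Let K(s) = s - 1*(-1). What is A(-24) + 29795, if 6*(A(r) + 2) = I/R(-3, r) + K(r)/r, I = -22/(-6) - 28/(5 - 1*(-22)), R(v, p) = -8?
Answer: 4826483/162 ≈ 29793.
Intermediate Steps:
K(s) = 1 + s (K(s) = s + 1 = 1 + s)
I = 71/27 (I = -22*(-⅙) - 28/(5 + 22) = 11/3 - 28/27 = 71/27 ≈ 2.6296)
A(r) = -2663/1296 + (1 + r)/(6*r) (A(r) = -2 + ((71/27)/(-8) + (1 + r)/r)/6 = -2 + ((71/27)*(-⅛) + (1 + r)/r)/6 = -2 + (-71/216 + (1 + r)/r)/6 = -2 + (-71/1296 + (1 + r)/(6*r)) = -2663/1296 + (1 + r)/(6*r))
A(-24) + 29795 = (1/1296)*(216 - 2447*(-24))/(-24) + 29795 = (1/1296)*(-1/24)*(216 + 58728) + 29795 = (1/1296)*(-1/24)*58944 + 29795 = -307/162 + 29795 = 4826483/162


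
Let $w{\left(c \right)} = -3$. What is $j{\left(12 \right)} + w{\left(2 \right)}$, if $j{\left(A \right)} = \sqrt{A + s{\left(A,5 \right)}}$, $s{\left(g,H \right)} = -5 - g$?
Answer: $-3 + i \sqrt{5} \approx -3.0 + 2.2361 i$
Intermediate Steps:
$j{\left(A \right)} = i \sqrt{5}$ ($j{\left(A \right)} = \sqrt{A - \left(5 + A\right)} = \sqrt{-5} = i \sqrt{5}$)
$j{\left(12 \right)} + w{\left(2 \right)} = i \sqrt{5} - 3 = -3 + i \sqrt{5}$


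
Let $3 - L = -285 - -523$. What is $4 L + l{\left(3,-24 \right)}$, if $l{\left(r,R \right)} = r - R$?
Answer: $-913$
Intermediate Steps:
$L = -235$ ($L = 3 - \left(-285 - -523\right) = 3 - \left(-285 + 523\right) = 3 - 238 = -235$)
$4 L + l{\left(3,-24 \right)} = 4 \left(-235\right) + \left(3 - -24\right) = -940 + \left(3 + 24\right) = -940 + 27 = -913$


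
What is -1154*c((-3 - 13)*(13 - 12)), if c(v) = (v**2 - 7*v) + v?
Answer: -406208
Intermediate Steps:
c(v) = v**2 - 6*v
-1154*c((-3 - 13)*(13 - 12)) = -1154*(-3 - 13)*(13 - 12)*(-6 + (-3 - 13)*(13 - 12)) = -1154*(-16*1)*(-6 - 16*1) = -(-18464)*(-6 - 16) = -(-18464)*(-22) = -1154*352 = -406208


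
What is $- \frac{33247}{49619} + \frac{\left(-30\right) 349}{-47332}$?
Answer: $- \frac{527068037}{1174283254} \approx -0.44884$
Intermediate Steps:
$- \frac{33247}{49619} + \frac{\left(-30\right) 349}{-47332} = \left(-33247\right) \frac{1}{49619} - - \frac{5235}{23666} = - \frac{33247}{49619} + \frac{5235}{23666} = - \frac{527068037}{1174283254}$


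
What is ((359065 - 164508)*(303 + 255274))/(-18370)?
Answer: -4520390399/1670 ≈ -2.7068e+6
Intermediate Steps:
((359065 - 164508)*(303 + 255274))/(-18370) = (194557*255577)*(-1/18370) = 49724294389*(-1/18370) = -4520390399/1670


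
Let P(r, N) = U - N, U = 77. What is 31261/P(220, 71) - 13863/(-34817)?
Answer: 1088497415/208902 ≈ 5210.6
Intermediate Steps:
P(r, N) = 77 - N
31261/P(220, 71) - 13863/(-34817) = 31261/(77 - 1*71) - 13863/(-34817) = 31261/(77 - 71) - 13863*(-1/34817) = 31261/6 + 13863/34817 = 1088497415/208902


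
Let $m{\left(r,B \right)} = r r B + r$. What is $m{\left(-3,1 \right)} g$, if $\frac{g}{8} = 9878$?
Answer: $474144$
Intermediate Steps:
$m{\left(r,B \right)} = r + B r^{2}$ ($m{\left(r,B \right)} = r^{2} B + r = B r^{2} + r = r + B r^{2}$)
$g = 79024$ ($g = 8 \cdot 9878 = 79024$)
$m{\left(-3,1 \right)} g = - 3 \left(1 + 1 \left(-3\right)\right) 79024 = - 3 \left(1 - 3\right) 79024 = \left(-3\right) \left(-2\right) 79024 = 6 \cdot 79024 = 474144$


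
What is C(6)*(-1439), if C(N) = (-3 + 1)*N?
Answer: 17268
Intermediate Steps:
C(N) = -2*N
C(6)*(-1439) = -2*6*(-1439) = -12*(-1439) = 17268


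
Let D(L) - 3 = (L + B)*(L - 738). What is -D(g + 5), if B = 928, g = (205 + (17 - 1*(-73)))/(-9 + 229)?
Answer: 1323480615/1936 ≈ 6.8362e+5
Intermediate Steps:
g = 59/44 (g = (205 + (17 + 73))/220 = (205 + 90)*(1/220) = 295*(1/220) = 59/44 ≈ 1.3409)
D(L) = 3 + (-738 + L)*(928 + L) (D(L) = 3 + (L + 928)*(L - 738) = 3 + (928 + L)*(-738 + L) = 3 + (-738 + L)*(928 + L))
-D(g + 5) = -(-684861 + (59/44 + 5)² + 190*(59/44 + 5)) = -(-684861 + (279/44)² + 190*(279/44)) = -(-684861 + 77841/1936 + 26505/22) = -1*(-1323480615/1936) = 1323480615/1936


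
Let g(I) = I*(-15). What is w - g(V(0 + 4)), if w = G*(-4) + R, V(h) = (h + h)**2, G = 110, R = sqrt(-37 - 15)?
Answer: 520 + 2*I*sqrt(13) ≈ 520.0 + 7.2111*I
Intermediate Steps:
R = 2*I*sqrt(13) (R = sqrt(-52) = 2*I*sqrt(13) ≈ 7.2111*I)
V(h) = 4*h**2 (V(h) = (2*h)**2 = 4*h**2)
g(I) = -15*I
w = -440 + 2*I*sqrt(13) (w = 110*(-4) + 2*I*sqrt(13) = -440 + 2*I*sqrt(13) ≈ -440.0 + 7.2111*I)
w - g(V(0 + 4)) = (-440 + 2*I*sqrt(13)) - (-15)*4*(0 + 4)**2 = (-440 + 2*I*sqrt(13)) - (-15)*4*4**2 = (-440 + 2*I*sqrt(13)) - (-15)*4*16 = (-440 + 2*I*sqrt(13)) - (-15)*64 = (-440 + 2*I*sqrt(13)) - 1*(-960) = (-440 + 2*I*sqrt(13)) + 960 = 520 + 2*I*sqrt(13)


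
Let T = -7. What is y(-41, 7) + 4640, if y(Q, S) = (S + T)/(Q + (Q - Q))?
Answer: 4640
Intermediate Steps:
y(Q, S) = (-7 + S)/Q (y(Q, S) = (S - 7)/(Q + (Q - Q)) = (-7 + S)/(Q + 0) = (-7 + S)/Q)
y(-41, 7) + 4640 = (-7 + 7)/(-41) + 4640 = -1/41*0 + 4640 = 0 + 4640 = 4640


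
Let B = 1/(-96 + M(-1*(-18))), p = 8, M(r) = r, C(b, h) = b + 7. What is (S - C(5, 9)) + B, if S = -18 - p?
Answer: -2965/78 ≈ -38.013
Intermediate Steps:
C(b, h) = 7 + b
S = -26 (S = -18 - 1*8 = -18 - 8 = -26)
B = -1/78 (B = 1/(-96 - 1*(-18)) = 1/(-96 + 18) = 1/(-78) = -1/78 ≈ -0.012821)
(S - C(5, 9)) + B = (-26 - (7 + 5)) - 1/78 = (-26 - 1*12) - 1/78 = (-26 - 12) - 1/78 = -38 - 1/78 = -2965/78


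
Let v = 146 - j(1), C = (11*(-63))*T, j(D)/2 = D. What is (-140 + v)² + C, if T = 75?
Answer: -51959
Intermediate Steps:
j(D) = 2*D
C = -51975 (C = (11*(-63))*75 = -693*75 = -51975)
v = 144 (v = 146 - 2 = 144)
(-140 + v)² + C = (-140 + 144)² - 51975 = 4² - 51975 = 16 - 51975 = -51959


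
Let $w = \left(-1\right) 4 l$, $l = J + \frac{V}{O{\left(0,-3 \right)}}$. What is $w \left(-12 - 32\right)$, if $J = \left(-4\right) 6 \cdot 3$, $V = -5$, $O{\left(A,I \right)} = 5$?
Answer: $-12848$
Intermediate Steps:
$J = -72$ ($J = \left(-24\right) 3 = -72$)
$l = -73$ ($l = -72 + \frac{1}{5} \left(-5\right) = -72 - 1 = -73$)
$w = 292$ ($w = \left(-1\right) 4 \left(-73\right) = \left(-4\right) \left(-73\right) = 292$)
$w \left(-12 - 32\right) = 292 \left(-12 - 32\right) = 292 \left(-44\right) = -12848$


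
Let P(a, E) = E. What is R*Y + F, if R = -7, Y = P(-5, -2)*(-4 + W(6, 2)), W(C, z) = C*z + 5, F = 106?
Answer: 288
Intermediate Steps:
W(C, z) = 5 + C*z
Y = -26 (Y = -2*(-4 + (5 + 6*2)) = -2*(-4 + (5 + 12)) = -2*(-4 + 17) = -2*13 = -26)
R*Y + F = -7*(-26) + 106 = 182 + 106 = 288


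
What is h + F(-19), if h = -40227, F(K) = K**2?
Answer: -39866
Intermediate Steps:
h + F(-19) = -40227 + (-19)**2 = -40227 + 361 = -39866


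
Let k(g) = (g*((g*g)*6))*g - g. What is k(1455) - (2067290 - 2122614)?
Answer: 26890769157619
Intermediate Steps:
k(g) = -g + 6*g⁴ (k(g) = (g*(g²*6))*g - g = (g*(6*g²))*g - g = (6*g³)*g - g = 6*g⁴ - g = -g + 6*g⁴)
k(1455) - (2067290 - 2122614) = (-1*1455 + 6*1455⁴) - (2067290 - 2122614) = (-1455 + 6*4481794850625) - 1*(-55324) = (-1455 + 26890769103750) + 55324 = 26890769102295 + 55324 = 26890769157619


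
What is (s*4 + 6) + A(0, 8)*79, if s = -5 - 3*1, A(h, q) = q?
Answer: 606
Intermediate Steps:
s = -8 (s = -5 - 3 = -8)
(s*4 + 6) + A(0, 8)*79 = (-8*4 + 6) + 8*79 = (-32 + 6) + 632 = -26 + 632 = 606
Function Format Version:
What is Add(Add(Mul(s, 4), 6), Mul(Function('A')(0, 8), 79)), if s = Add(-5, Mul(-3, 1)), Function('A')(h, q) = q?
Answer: 606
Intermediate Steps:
s = -8 (s = Add(-5, -3) = -8)
Add(Add(Mul(s, 4), 6), Mul(Function('A')(0, 8), 79)) = Add(Add(Mul(-8, 4), 6), Mul(8, 79)) = Add(Add(-32, 6), 632) = Add(-26, 632) = 606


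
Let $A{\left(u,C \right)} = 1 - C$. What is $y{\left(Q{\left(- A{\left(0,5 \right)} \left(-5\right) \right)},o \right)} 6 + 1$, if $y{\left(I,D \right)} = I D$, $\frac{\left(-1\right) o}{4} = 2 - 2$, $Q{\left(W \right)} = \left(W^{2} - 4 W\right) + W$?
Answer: $1$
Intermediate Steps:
$Q{\left(W \right)} = W^{2} - 3 W$
$o = 0$ ($o = - 4 \left(2 - 2\right) = \left(-4\right) 0 = 0$)
$y{\left(I,D \right)} = D I$
$y{\left(Q{\left(- A{\left(0,5 \right)} \left(-5\right) \right)},o \right)} 6 + 1 = 0 - (1 - 5) \left(-5\right) \left(-3 + - (1 - 5) \left(-5\right)\right) 6 + 1 = 0 \left(-1\right) \left(-4\right) \left(-5\right) \left(-3 + \left(-1\right) \left(-4\right) \left(-5\right)\right) 6 + 1 = 0 \cdot 4 \left(-5\right) \left(-3 + 4 \left(-5\right)\right) 6 + 1 = 0 \left(- 20 \left(-3 - 20\right)\right) 6 + 1 = 0 \left(\left(-20\right) \left(-23\right)\right) 6 + 1 = 0 \cdot 460 \cdot 6 + 1 = 0 \cdot 6 + 1 = 0 + 1 = 1$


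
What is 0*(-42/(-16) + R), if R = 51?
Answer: 0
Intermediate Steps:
0*(-42/(-16) + R) = 0*(-42/(-16) + 51) = 0*(-42*(-1/16) + 51) = 0*(21/8 + 51) = 0*(429/8) = 0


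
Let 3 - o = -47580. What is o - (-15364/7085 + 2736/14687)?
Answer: 260608910147/5476705 ≈ 47585.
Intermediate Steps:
o = 47583 (o = 3 - 1*(-47580) = 3 + 47580 = 47583)
o - (-15364/7085 + 2736/14687) = 47583 - (-15364/7085 + 2736/14687) = 47583 - (-15364*1/7085 + 2736*(1/14687)) = 47583 - (-15364/7085 + 144/773) = 47583 - 1*(-10856132/5476705) = 47583 + 10856132/5476705 = 260608910147/5476705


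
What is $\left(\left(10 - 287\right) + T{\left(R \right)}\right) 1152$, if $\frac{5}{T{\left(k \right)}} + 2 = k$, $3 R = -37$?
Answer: $- \frac{13738752}{43} \approx -3.1951 \cdot 10^{5}$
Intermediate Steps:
$R = - \frac{37}{3}$ ($R = \frac{1}{3} \left(-37\right) = - \frac{37}{3} \approx -12.333$)
$T{\left(k \right)} = \frac{5}{-2 + k}$
$\left(\left(10 - 287\right) + T{\left(R \right)}\right) 1152 = \left(\left(10 - 287\right) + \frac{5}{-2 - \frac{37}{3}}\right) 1152 = \left(-277 + \frac{5}{- \frac{43}{3}}\right) 1152 = \left(-277 + 5 \left(- \frac{3}{43}\right)\right) 1152 = \left(-277 - \frac{15}{43}\right) 1152 = \left(- \frac{11926}{43}\right) 1152 = - \frac{13738752}{43}$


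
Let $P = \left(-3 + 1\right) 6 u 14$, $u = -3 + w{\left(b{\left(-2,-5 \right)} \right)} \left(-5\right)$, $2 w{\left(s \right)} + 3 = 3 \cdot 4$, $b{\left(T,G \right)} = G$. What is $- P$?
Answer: $-4284$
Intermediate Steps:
$w{\left(s \right)} = \frac{9}{2}$ ($w{\left(s \right)} = - \frac{3}{2} + \frac{3 \cdot 4}{2} = - \frac{3}{2} + \frac{1}{2} \cdot 12 = - \frac{3}{2} + 6 = \frac{9}{2}$)
$u = - \frac{51}{2}$ ($u = -3 + \frac{9}{2} \left(-5\right) = -3 - \frac{45}{2} = - \frac{51}{2} \approx -25.5$)
$P = 4284$ ($P = \left(-3 + 1\right) 6 \left(- \frac{51}{2}\right) 14 = \left(-2\right) 6 \left(- \frac{51}{2}\right) 14 = \left(-12\right) \left(- \frac{51}{2}\right) 14 = 306 \cdot 14 = 4284$)
$- P = \left(-1\right) 4284 = -4284$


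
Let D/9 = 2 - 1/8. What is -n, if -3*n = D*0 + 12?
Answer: 4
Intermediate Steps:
D = 135/8 (D = 9*(2 - 1/8) = 9*(2 - 1*⅛) = 9*(2 - ⅛) = 9*(15/8) = 135/8 ≈ 16.875)
n = -4 (n = -((135/8)*0 + 12)/3 = -(0 + 12)/3 = -⅓*12 = -4)
-n = -1*(-4) = 4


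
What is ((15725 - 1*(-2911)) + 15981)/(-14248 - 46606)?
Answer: -34617/60854 ≈ -0.56885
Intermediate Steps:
((15725 - 1*(-2911)) + 15981)/(-14248 - 46606) = ((15725 + 2911) + 15981)/(-60854) = (18636 + 15981)*(-1/60854) = 34617*(-1/60854) = -34617/60854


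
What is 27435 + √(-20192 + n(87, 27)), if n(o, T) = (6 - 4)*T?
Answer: 27435 + I*√20138 ≈ 27435.0 + 141.91*I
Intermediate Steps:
n(o, T) = 2*T
27435 + √(-20192 + n(87, 27)) = 27435 + √(-20192 + 2*27) = 27435 + √(-20192 + 54) = 27435 + √(-20138) = 27435 + I*√20138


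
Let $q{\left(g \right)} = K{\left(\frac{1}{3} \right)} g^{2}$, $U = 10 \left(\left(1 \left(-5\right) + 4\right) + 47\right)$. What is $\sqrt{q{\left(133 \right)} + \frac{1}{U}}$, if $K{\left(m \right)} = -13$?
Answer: $\frac{i \sqrt{12164725185}}{230} \approx 479.54 i$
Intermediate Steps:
$U = 460$ ($U = 10 \left(\left(-5 + 4\right) + 47\right) = 10 \left(-1 + 47\right) = 10 \cdot 46 = 460$)
$q{\left(g \right)} = - 13 g^{2}$
$\sqrt{q{\left(133 \right)} + \frac{1}{U}} = \sqrt{- 13 \cdot 133^{2} + \frac{1}{460}} = \sqrt{\left(-13\right) 17689 + \frac{1}{460}} = \sqrt{-229957 + \frac{1}{460}} = \sqrt{- \frac{105780219}{460}} = \frac{i \sqrt{12164725185}}{230}$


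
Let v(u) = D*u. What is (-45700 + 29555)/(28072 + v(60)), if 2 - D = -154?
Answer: -16145/37432 ≈ -0.43132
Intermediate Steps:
D = 156 (D = 2 - 1*(-154) = 2 + 154 = 156)
v(u) = 156*u
(-45700 + 29555)/(28072 + v(60)) = (-45700 + 29555)/(28072 + 156*60) = -16145/(28072 + 9360) = -16145/37432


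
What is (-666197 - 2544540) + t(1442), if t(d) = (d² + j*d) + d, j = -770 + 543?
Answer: -1457265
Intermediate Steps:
j = -227
t(d) = d² - 226*d (t(d) = (d² - 227*d) + d = d² - 226*d)
(-666197 - 2544540) + t(1442) = (-666197 - 2544540) + 1442*(-226 + 1442) = -3210737 + 1442*1216 = -3210737 + 1753472 = -1457265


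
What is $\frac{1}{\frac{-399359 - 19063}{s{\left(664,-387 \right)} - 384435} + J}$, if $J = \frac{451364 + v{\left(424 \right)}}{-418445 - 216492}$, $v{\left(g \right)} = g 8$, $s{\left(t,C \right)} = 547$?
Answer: $\frac{121872347528}{45548119043} \approx 2.6757$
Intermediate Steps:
$v{\left(g \right)} = 8 g$
$J = - \frac{454756}{634937}$ ($J = \frac{451364 + 8 \cdot 424}{-418445 - 216492} = \frac{451364 + 3392}{-634937} = 454756 \left(- \frac{1}{634937}\right) = - \frac{454756}{634937} \approx -0.71622$)
$\frac{1}{\frac{-399359 - 19063}{s{\left(664,-387 \right)} - 384435} + J} = \frac{1}{\frac{-399359 - 19063}{547 - 384435} - \frac{454756}{634937}} = \frac{1}{- \frac{418422}{-383888} - \frac{454756}{634937}} = \frac{1}{\left(-418422\right) \left(- \frac{1}{383888}\right) - \frac{454756}{634937}} = \frac{1}{\frac{209211}{191944} - \frac{454756}{634937}} = \frac{1}{\frac{45548119043}{121872347528}} = \frac{121872347528}{45548119043}$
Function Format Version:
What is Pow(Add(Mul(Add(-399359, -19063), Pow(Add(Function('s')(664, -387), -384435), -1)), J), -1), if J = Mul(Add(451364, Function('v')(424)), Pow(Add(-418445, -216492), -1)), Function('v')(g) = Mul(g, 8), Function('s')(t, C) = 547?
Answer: Rational(121872347528, 45548119043) ≈ 2.6757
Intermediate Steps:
Function('v')(g) = Mul(8, g)
J = Rational(-454756, 634937) (J = Mul(Add(451364, Mul(8, 424)), Pow(Add(-418445, -216492), -1)) = Mul(Add(451364, 3392), Pow(-634937, -1)) = Mul(454756, Rational(-1, 634937)) = Rational(-454756, 634937) ≈ -0.71622)
Pow(Add(Mul(Add(-399359, -19063), Pow(Add(Function('s')(664, -387), -384435), -1)), J), -1) = Pow(Add(Mul(Add(-399359, -19063), Pow(Add(547, -384435), -1)), Rational(-454756, 634937)), -1) = Pow(Add(Mul(-418422, Pow(-383888, -1)), Rational(-454756, 634937)), -1) = Pow(Add(Mul(-418422, Rational(-1, 383888)), Rational(-454756, 634937)), -1) = Pow(Add(Rational(209211, 191944), Rational(-454756, 634937)), -1) = Pow(Rational(45548119043, 121872347528), -1) = Rational(121872347528, 45548119043)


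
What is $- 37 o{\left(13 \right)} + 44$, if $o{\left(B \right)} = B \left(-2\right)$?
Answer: $1006$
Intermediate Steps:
$o{\left(B \right)} = - 2 B$
$- 37 o{\left(13 \right)} + 44 = - 37 \left(\left(-2\right) 13\right) + 44 = \left(-37\right) \left(-26\right) + 44 = 962 + 44 = 1006$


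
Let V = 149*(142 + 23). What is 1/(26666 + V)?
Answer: 1/51251 ≈ 1.9512e-5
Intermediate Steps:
V = 24585 (V = 149*165 = 24585)
1/(26666 + V) = 1/(26666 + 24585) = 1/51251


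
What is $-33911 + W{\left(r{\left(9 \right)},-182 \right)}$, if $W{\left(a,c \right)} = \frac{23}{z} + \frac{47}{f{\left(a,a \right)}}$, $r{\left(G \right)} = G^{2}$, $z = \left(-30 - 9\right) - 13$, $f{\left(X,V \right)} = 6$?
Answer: $- \frac{5288963}{156} \approx -33904.0$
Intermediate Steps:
$z = -52$ ($z = -39 - 13 = -52$)
$W{\left(a,c \right)} = \frac{1153}{156}$ ($W{\left(a,c \right)} = \frac{23}{-52} + \frac{47}{6} = 23 \left(- \frac{1}{52}\right) + 47 \cdot \frac{1}{6} = - \frac{23}{52} + \frac{47}{6} = \frac{1153}{156}$)
$-33911 + W{\left(r{\left(9 \right)},-182 \right)} = -33911 + \frac{1153}{156} = - \frac{5288963}{156}$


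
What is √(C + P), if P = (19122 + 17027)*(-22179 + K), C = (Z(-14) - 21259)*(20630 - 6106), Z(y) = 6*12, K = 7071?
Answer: 2*I*√213464770 ≈ 29221.0*I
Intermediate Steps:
Z(y) = 72
C = -307719988 (C = (72 - 21259)*(20630 - 6106) = -21187*14524 = -307719988)
P = -546139092 (P = (19122 + 17027)*(-22179 + 7071) = 36149*(-15108) = -546139092)
√(C + P) = √(-307719988 - 546139092) = √(-853859080) = 2*I*√213464770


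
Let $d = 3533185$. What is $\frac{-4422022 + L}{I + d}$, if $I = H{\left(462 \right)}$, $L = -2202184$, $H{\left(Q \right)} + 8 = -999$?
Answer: $- \frac{3312103}{1766089} \approx -1.8754$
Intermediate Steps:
$H{\left(Q \right)} = -1007$ ($H{\left(Q \right)} = -8 - 999 = -1007$)
$I = -1007$
$\frac{-4422022 + L}{I + d} = \frac{-4422022 - 2202184}{-1007 + 3533185} = - \frac{6624206}{3532178} = \left(-6624206\right) \frac{1}{3532178} = - \frac{3312103}{1766089}$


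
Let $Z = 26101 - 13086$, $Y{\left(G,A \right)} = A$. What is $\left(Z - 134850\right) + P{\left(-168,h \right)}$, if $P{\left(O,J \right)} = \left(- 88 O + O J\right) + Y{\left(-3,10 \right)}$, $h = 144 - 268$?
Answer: $-86209$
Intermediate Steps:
$h = -124$
$P{\left(O,J \right)} = 10 - 88 O + J O$ ($P{\left(O,J \right)} = \left(- 88 O + O J\right) + 10 = \left(- 88 O + J O\right) + 10 = 10 - 88 O + J O$)
$Z = 13015$
$\left(Z - 134850\right) + P{\left(-168,h \right)} = \left(13015 - 134850\right) - -35626 = -121835 + \left(10 + 14784 + 20832\right) = -121835 + 35626 = -86209$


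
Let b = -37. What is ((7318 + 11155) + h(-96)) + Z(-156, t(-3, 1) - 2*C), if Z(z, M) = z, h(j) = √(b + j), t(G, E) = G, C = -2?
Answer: 18317 + I*√133 ≈ 18317.0 + 11.533*I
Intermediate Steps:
h(j) = √(-37 + j)
((7318 + 11155) + h(-96)) + Z(-156, t(-3, 1) - 2*C) = ((7318 + 11155) + √(-37 - 96)) - 156 = (18473 + √(-133)) - 156 = (18473 + I*√133) - 156 = 18317 + I*√133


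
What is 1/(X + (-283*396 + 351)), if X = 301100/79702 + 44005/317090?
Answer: -2527270718/282329204494255 ≈ -8.9515e-6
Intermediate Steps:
X = 9898308551/2527270718 (X = 301100*(1/79702) + 44005*(1/317090) = 150550/39851 + 8801/63418 = 9898308551/2527270718 ≈ 3.9166)
1/(X + (-283*396 + 351)) = 1/(9898308551/2527270718 + (-283*396 + 351)) = 1/(9898308551/2527270718 + (-112068 + 351)) = 1/(9898308551/2527270718 - 111717) = 1/(-282329204494255/2527270718) = -2527270718/282329204494255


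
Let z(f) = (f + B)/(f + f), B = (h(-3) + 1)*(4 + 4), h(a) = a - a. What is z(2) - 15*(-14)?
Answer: 425/2 ≈ 212.50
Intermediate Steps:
h(a) = 0
B = 8 (B = (0 + 1)*(4 + 4) = 1*8 = 8)
z(f) = (8 + f)/(2*f) (z(f) = (f + 8)/(f + f) = (8 + f)/((2*f)) = (8 + f)*(1/(2*f)) = (8 + f)/(2*f))
z(2) - 15*(-14) = (½)*(8 + 2)/2 - 15*(-14) = (½)*(½)*10 + 210 = 5/2 + 210 = 425/2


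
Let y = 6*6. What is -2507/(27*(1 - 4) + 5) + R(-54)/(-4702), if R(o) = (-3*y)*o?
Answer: 5672341/178676 ≈ 31.747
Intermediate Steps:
y = 36
R(o) = -108*o (R(o) = (-3*36)*o = -108*o)
-2507/(27*(1 - 4) + 5) + R(-54)/(-4702) = -2507/(27*(1 - 4) + 5) - 108*(-54)/(-4702) = -2507/(27*(-3) + 5) + 5832*(-1/4702) = -2507/(-81 + 5) - 2916/2351 = -2507/(-76) - 2916/2351 = -2507*(-1/76) - 2916/2351 = 2507/76 - 2916/2351 = 5672341/178676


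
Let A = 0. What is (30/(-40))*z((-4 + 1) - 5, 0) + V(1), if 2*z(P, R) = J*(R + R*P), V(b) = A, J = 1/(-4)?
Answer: 0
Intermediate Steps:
J = -¼ ≈ -0.25000
V(b) = 0
z(P, R) = -R/8 - P*R/8 (z(P, R) = (-(R + R*P)/4)/2 = (-(R + P*R)/4)/2 = (-R/4 - P*R/4)/2 = -R/8 - P*R/8)
(30/(-40))*z((-4 + 1) - 5, 0) + V(1) = (30/(-40))*(-⅛*0*(1 + ((-4 + 1) - 5))) + 0 = (30*(-1/40))*(-⅛*0*(1 + (-3 - 5))) + 0 = -(-3)*0*(1 - 8)/32 + 0 = -(-3)*0*(-7)/32 + 0 = -¾*0 + 0 = 0 + 0 = 0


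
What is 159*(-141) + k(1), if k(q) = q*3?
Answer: -22416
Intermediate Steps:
k(q) = 3*q
159*(-141) + k(1) = 159*(-141) + 3*1 = -22419 + 3 = -22416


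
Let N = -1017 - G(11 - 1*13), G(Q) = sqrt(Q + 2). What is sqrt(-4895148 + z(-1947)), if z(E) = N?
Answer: I*sqrt(4896165) ≈ 2212.7*I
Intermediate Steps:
G(Q) = sqrt(2 + Q)
N = -1017 (N = -1017 - sqrt(2 + (11 - 1*13)) = -1017 - sqrt(2 + (11 - 13)) = -1017 - sqrt(2 - 2) = -1017 - sqrt(0) = -1017 - 1*0 = -1017 + 0 = -1017)
z(E) = -1017
sqrt(-4895148 + z(-1947)) = sqrt(-4895148 - 1017) = sqrt(-4896165) = I*sqrt(4896165)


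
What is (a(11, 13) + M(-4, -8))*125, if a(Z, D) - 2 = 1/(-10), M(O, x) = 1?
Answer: 725/2 ≈ 362.50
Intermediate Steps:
a(Z, D) = 19/10 (a(Z, D) = 2 + 1/(-10) = 2 - ⅒ = 19/10)
(a(11, 13) + M(-4, -8))*125 = (19/10 + 1)*125 = (29/10)*125 = 725/2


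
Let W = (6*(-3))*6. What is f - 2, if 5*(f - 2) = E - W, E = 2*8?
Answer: 124/5 ≈ 24.800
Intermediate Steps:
W = -108 (W = -18*6 = -108)
E = 16
f = 134/5 (f = 2 + (16 - 1*(-108))/5 = 2 + (16 + 108)/5 = 2 + (1/5)*124 = 2 + 124/5 = 134/5 ≈ 26.800)
f - 2 = 134/5 - 2 = 124/5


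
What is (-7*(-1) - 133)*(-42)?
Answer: 5292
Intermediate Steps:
(-7*(-1) - 133)*(-42) = (7 - 133)*(-42) = -126*(-42) = 5292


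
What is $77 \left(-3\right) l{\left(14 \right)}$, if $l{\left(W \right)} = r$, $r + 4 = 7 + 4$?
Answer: $-1617$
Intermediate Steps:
$r = 7$ ($r = -4 + \left(7 + 4\right) = -4 + 11 = 7$)
$l{\left(W \right)} = 7$
$77 \left(-3\right) l{\left(14 \right)} = 77 \left(-3\right) 7 = \left(-231\right) 7 = -1617$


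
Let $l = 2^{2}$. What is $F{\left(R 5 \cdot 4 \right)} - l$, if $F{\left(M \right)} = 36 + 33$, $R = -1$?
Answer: $65$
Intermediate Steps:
$F{\left(M \right)} = 69$
$l = 4$
$F{\left(R 5 \cdot 4 \right)} - l = 69 - 4 = 65$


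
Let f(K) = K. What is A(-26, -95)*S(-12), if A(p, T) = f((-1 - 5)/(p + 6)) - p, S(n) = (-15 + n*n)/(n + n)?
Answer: -11309/80 ≈ -141.36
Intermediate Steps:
S(n) = (-15 + n²)/(2*n) (S(n) = (-15 + n²)/((2*n)) = (-15 + n²)*(1/(2*n)) = (-15 + n²)/(2*n))
A(p, T) = -p - 6/(6 + p) (A(p, T) = (-1 - 5)/(p + 6) - p = -6/(6 + p) - p = -p - 6/(6 + p))
A(-26, -95)*S(-12) = ((-6 - 1*(-26)*(6 - 26))/(6 - 26))*((½)*(-15 + (-12)²)/(-12)) = ((-6 - 1*(-26)*(-20))/(-20))*((½)*(-1/12)*(-15 + 144)) = (-(-6 - 520)/20)*((½)*(-1/12)*129) = -1/20*(-526)*(-43/8) = (263/10)*(-43/8) = -11309/80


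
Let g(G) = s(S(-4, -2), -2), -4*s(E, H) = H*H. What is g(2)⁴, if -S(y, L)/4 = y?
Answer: 1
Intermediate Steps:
S(y, L) = -4*y
s(E, H) = -H²/4 (s(E, H) = -H*H/4 = -H²/4)
g(G) = -1 (g(G) = -¼*(-2)² = -¼*4 = -1)
g(2)⁴ = (-1)⁴ = 1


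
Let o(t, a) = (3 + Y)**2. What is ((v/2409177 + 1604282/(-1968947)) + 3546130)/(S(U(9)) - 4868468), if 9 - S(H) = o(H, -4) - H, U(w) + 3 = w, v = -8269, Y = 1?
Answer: -16821212096347915813/23093786333097976311 ≈ -0.72839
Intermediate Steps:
U(w) = -3 + w
o(t, a) = 16 (o(t, a) = (3 + 1)**2 = 4**2 = 16)
S(H) = -7 + H (S(H) = 9 - (16 - H) = 9 + (-16 + H) = -7 + H)
((v/2409177 + 1604282/(-1968947)) + 3546130)/(S(U(9)) - 4868468) = ((-8269/2409177 + 1604282/(-1968947)) + 3546130)/((-7 + (-3 + 9)) - 4868468) = ((-8269*1/2409177 + 1604282*(-1/1968947)) + 3546130)/((-7 + 6) - 4868468) = ((-8269/2409177 - 1604282/1968947) + 3546130)/(-1 - 4868468) = (-3881280518657/4743541826619 + 3546130)/(-4868469) = (16821212096347915813/4743541826619)*(-1/4868469) = -16821212096347915813/23093786333097976311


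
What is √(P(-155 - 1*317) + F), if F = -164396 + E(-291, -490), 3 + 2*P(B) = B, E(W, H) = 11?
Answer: I*√658490/2 ≈ 405.74*I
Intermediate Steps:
P(B) = -3/2 + B/2
F = -164385 (F = -164396 + 11 = -164385)
√(P(-155 - 1*317) + F) = √((-3/2 + (-155 - 1*317)/2) - 164385) = √((-3/2 + (-155 - 317)/2) - 164385) = √((-3/2 + (½)*(-472)) - 164385) = √((-3/2 - 236) - 164385) = √(-475/2 - 164385) = √(-329245/2) = I*√658490/2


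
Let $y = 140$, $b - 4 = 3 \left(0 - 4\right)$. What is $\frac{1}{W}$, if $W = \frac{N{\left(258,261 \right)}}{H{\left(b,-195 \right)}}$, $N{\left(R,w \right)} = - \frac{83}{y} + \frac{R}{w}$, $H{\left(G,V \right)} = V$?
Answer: $- \frac{2375100}{4819} \approx -492.86$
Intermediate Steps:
$b = -8$ ($b = 4 + 3 \left(0 - 4\right) = 4 + 3 \left(-4\right) = 4 - 12 = -8$)
$N{\left(R,w \right)} = - \frac{83}{140} + \frac{R}{w}$
$W = - \frac{4819}{2375100}$ ($W = \frac{- \frac{83}{140} + \frac{258}{261}}{-195} = \left(- \frac{83}{140} + 258 \cdot \frac{1}{261}\right) \left(- \frac{1}{195}\right) = \left(- \frac{83}{140} + \frac{86}{87}\right) \left(- \frac{1}{195}\right) = \frac{4819}{12180} \left(- \frac{1}{195}\right) = - \frac{4819}{2375100} \approx -0.002029$)
$\frac{1}{W} = \frac{1}{- \frac{4819}{2375100}} = - \frac{2375100}{4819}$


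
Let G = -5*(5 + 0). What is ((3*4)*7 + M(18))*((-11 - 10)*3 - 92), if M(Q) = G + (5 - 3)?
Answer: -9455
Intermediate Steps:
G = -25 (G = -5*5 = -25)
M(Q) = -23 (M(Q) = -25 + (5 - 3) = -25 + 2 = -23)
((3*4)*7 + M(18))*((-11 - 10)*3 - 92) = ((3*4)*7 - 23)*((-11 - 10)*3 - 92) = (12*7 - 23)*(-21*3 - 92) = (84 - 23)*(-63 - 92) = 61*(-155) = -9455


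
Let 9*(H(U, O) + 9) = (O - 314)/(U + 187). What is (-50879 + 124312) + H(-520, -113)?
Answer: 220052155/2997 ≈ 73424.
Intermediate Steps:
H(U, O) = -9 + (-314 + O)/(9*(187 + U)) (H(U, O) = -9 + ((O - 314)/(U + 187))/9 = -9 + ((-314 + O)/(187 + U))/9 = -9 + (-314 + O)/(9*(187 + U)))
(-50879 + 124312) + H(-520, -113) = (-50879 + 124312) + (-15461 - 113 - 81*(-520))/(9*(187 - 520)) = 73433 + (⅑)*(-15461 - 113 + 42120)/(-333) = 73433 + (⅑)*(-1/333)*26546 = 73433 - 26546/2997 = 220052155/2997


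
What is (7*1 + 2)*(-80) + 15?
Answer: -705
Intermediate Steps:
(7*1 + 2)*(-80) + 15 = (7 + 2)*(-80) + 15 = 9*(-80) + 15 = -720 + 15 = -705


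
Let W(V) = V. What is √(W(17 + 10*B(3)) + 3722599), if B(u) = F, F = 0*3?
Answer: 6*√103406 ≈ 1929.4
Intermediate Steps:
F = 0
B(u) = 0
√(W(17 + 10*B(3)) + 3722599) = √((17 + 10*0) + 3722599) = √((17 + 0) + 3722599) = √(17 + 3722599) = √3722616 = 6*√103406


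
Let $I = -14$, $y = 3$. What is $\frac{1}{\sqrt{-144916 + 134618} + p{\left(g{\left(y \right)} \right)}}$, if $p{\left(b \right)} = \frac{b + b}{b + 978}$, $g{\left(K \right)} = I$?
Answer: $- \frac{1687}{598118187} - \frac{58081 i \sqrt{10298}}{598118187} \approx -2.8205 \cdot 10^{-6} - 0.0098542 i$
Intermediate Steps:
$g{\left(K \right)} = -14$
$p{\left(b \right)} = \frac{2 b}{978 + b}$
$\frac{1}{\sqrt{-144916 + 134618} + p{\left(g{\left(y \right)} \right)}} = \frac{1}{\sqrt{-144916 + 134618} + 2 \left(-14\right) \frac{1}{978 - 14}} = \frac{1}{\sqrt{-10298} + 2 \left(-14\right) \frac{1}{964}} = \frac{1}{i \sqrt{10298} + 2 \left(-14\right) \frac{1}{964}} = \frac{1}{i \sqrt{10298} - \frac{7}{241}} = \frac{1}{- \frac{7}{241} + i \sqrt{10298}}$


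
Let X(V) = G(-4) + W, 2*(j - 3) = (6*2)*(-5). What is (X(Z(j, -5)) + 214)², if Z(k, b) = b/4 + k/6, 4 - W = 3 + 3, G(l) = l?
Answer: 43264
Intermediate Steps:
W = -2 (W = 4 - (3 + 3) = 4 - 1*6 = 4 - 6 = -2)
j = -27 (j = 3 + ((6*2)*(-5))/2 = 3 + (12*(-5))/2 = 3 + (½)*(-60) = 3 - 30 = -27)
Z(k, b) = b/4 + k/6 (Z(k, b) = b*(¼) + k*(⅙) = b/4 + k/6)
X(V) = -6 (X(V) = -4 - 2 = -6)
(X(Z(j, -5)) + 214)² = (-6 + 214)² = 208² = 43264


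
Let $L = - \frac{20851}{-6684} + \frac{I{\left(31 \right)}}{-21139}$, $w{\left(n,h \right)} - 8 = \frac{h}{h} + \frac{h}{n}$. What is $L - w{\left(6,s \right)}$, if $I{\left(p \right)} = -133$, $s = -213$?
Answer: $\frac{4185924775}{141293076} \approx 29.626$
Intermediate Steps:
$w{\left(n,h \right)} = 9 + \frac{h}{n}$ ($w{\left(n,h \right)} = 8 + \left(\frac{h}{h} + \frac{h}{n}\right) = 8 + \left(1 + \frac{h}{n}\right) = 9 + \frac{h}{n}$)
$L = \frac{441658261}{141293076}$ ($L = - \frac{20851}{-6684} - \frac{133}{-21139} = \left(-20851\right) \left(- \frac{1}{6684}\right) - - \frac{133}{21139} = \frac{20851}{6684} + \frac{133}{21139} = \frac{441658261}{141293076} \approx 3.1258$)
$L - w{\left(6,s \right)} = \frac{441658261}{141293076} - \left(9 - \frac{213}{6}\right) = \frac{441658261}{141293076} - \left(9 - \frac{71}{2}\right) = \frac{441658261}{141293076} - - \frac{53}{2} = \frac{441658261}{141293076} + \frac{53}{2} = \frac{4185924775}{141293076}$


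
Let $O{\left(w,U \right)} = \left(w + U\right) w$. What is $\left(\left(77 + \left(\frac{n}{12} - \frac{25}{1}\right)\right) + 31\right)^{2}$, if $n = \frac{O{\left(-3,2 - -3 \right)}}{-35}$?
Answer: $\frac{33767721}{4900} \approx 6891.4$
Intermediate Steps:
$O{\left(w,U \right)} = w \left(U + w\right)$ ($O{\left(w,U \right)} = \left(U + w\right) w = w \left(U + w\right)$)
$n = \frac{6}{35}$ ($n = \frac{\left(-3\right) \left(\left(2 - -3\right) - 3\right)}{-35} = - 3 \left(\left(2 + 3\right) - 3\right) \left(- \frac{1}{35}\right) = - 3 \left(5 - 3\right) \left(- \frac{1}{35}\right) = \left(-3\right) 2 \left(- \frac{1}{35}\right) = \left(-6\right) \left(- \frac{1}{35}\right) = \frac{6}{35} \approx 0.17143$)
$\left(\left(77 + \left(\frac{n}{12} - \frac{25}{1}\right)\right) + 31\right)^{2} = \left(\left(77 + \left(\frac{6}{35 \cdot 12} - \frac{25}{1}\right)\right) + 31\right)^{2} = \left(\left(77 + \left(\frac{6}{35} \cdot \frac{1}{12} - 25\right)\right) + 31\right)^{2} = \left(\left(77 + \left(\frac{1}{70} - 25\right)\right) + 31\right)^{2} = \left(\left(77 - \frac{1749}{70}\right) + 31\right)^{2} = \left(\frac{3641}{70} + 31\right)^{2} = \left(\frac{5811}{70}\right)^{2} = \frac{33767721}{4900}$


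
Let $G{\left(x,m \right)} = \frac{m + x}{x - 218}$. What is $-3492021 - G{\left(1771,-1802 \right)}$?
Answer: $- \frac{5423108582}{1553} \approx -3.492 \cdot 10^{6}$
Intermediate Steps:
$G{\left(x,m \right)} = \frac{m + x}{-218 + x}$
$-3492021 - G{\left(1771,-1802 \right)} = -3492021 - \frac{-1802 + 1771}{-218 + 1771} = -3492021 - \frac{1}{1553} \left(-31\right) = -3492021 - - \frac{31}{1553} = -3492021 + \frac{31}{1553} = - \frac{5423108582}{1553}$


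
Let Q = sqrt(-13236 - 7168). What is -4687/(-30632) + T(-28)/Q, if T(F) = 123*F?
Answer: 4687/30632 + 1722*I*sqrt(5101)/5101 ≈ 0.15301 + 24.11*I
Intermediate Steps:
Q = 2*I*sqrt(5101) (Q = sqrt(-20404) = 2*I*sqrt(5101) ≈ 142.84*I)
-4687/(-30632) + T(-28)/Q = -4687/(-30632) + (123*(-28))/((2*I*sqrt(5101))) = -4687*(-1/30632) - (-1722)*I*sqrt(5101)/5101 = 4687/30632 + 1722*I*sqrt(5101)/5101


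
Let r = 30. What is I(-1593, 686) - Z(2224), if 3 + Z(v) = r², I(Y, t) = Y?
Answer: -2490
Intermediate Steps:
Z(v) = 897 (Z(v) = -3 + 30² = -3 + 900 = 897)
I(-1593, 686) - Z(2224) = -1593 - 1*897 = -1593 - 897 = -2490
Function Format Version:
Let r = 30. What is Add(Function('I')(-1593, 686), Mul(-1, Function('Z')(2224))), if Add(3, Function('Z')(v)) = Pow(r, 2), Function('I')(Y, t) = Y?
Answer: -2490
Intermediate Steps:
Function('Z')(v) = 897 (Function('Z')(v) = Add(-3, Pow(30, 2)) = Add(-3, 900) = 897)
Add(Function('I')(-1593, 686), Mul(-1, Function('Z')(2224))) = Add(-1593, Mul(-1, 897)) = Add(-1593, -897) = -2490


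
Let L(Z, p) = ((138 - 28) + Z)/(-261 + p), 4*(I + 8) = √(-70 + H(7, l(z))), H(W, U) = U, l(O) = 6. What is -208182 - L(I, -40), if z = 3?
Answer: -62662680/301 + 2*I/301 ≈ -2.0818e+5 + 0.0066445*I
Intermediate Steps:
I = -8 + 2*I (I = -8 + √(-70 + 6)/4 = -8 + √(-64)/4 = -8 + (8*I)/4 = -8 + 2*I ≈ -8.0 + 2.0*I)
L(Z, p) = (110 + Z)/(-261 + p)
-208182 - L(I, -40) = -208182 - (110 + (-8 + 2*I))/(-261 - 40) = -208182 - (102 + 2*I)/(-301) = -208182 - (-1)*(102 + 2*I)/301 = -208182 - (-102/301 - 2*I/301) = -208182 + (102/301 + 2*I/301) = -62662680/301 + 2*I/301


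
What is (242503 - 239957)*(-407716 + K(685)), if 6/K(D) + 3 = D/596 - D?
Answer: -424937198240264/409363 ≈ -1.0380e+9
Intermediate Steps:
K(D) = 6/(-3 - 595*D/596) (K(D) = 6/(-3 + (D/596 - D)) = 6/(-3 - 595*D/596))
(242503 - 239957)*(-407716 + K(685)) = (242503 - 239957)*(-407716 - 3576/(1788 + 595*685)) = 2546*(-407716 - 3576/(1788 + 407575)) = 2546*(-407716 - 3576/409363) = 2546*(-166903848484/409363) = -424937198240264/409363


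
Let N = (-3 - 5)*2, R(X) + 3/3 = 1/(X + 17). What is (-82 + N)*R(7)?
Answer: 1127/12 ≈ 93.917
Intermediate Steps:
R(X) = -1 + 1/(17 + X) (R(X) = -1 + 1/(X + 17) = -1 + 1/(17 + X))
N = -16 (N = -8*2 = -16)
(-82 + N)*R(7) = (-82 - 16)*((-16 - 1*7)/(17 + 7)) = -98*(-16 - 7)/24 = -49*(-23)/12 = -98*(-23/24) = 1127/12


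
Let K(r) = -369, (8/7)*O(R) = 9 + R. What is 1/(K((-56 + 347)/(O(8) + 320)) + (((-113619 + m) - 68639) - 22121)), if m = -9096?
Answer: -1/213844 ≈ -4.6763e-6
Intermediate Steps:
O(R) = 63/8 + 7*R/8 (O(R) = 7*(9 + R)/8 = 63/8 + 7*R/8)
1/(K((-56 + 347)/(O(8) + 320)) + (((-113619 + m) - 68639) - 22121)) = 1/(-369 + (((-113619 - 9096) - 68639) - 22121)) = 1/(-369 + ((-122715 - 68639) - 22121)) = 1/(-369 + (-191354 - 22121)) = 1/(-369 - 213475) = 1/(-213844) = -1/213844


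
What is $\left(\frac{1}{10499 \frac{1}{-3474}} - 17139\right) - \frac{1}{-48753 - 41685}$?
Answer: $- \frac{16273941415231}{949508562} \approx -17139.0$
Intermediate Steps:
$\left(\frac{1}{10499 \frac{1}{-3474}} - 17139\right) - \frac{1}{-48753 - 41685} = \left(\frac{1}{10499 \left(- \frac{1}{3474}\right)} - 17139\right) - \frac{1}{-90438} = \left(\frac{1}{- \frac{10499}{3474}} - 17139\right) - - \frac{1}{90438} = \left(- \frac{3474}{10499} - 17139\right) + \frac{1}{90438} = - \frac{179945835}{10499} + \frac{1}{90438} = - \frac{16273941415231}{949508562}$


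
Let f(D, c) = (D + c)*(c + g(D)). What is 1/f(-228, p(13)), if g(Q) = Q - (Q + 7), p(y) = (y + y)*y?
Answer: 1/36410 ≈ 2.7465e-5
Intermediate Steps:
p(y) = 2*y² (p(y) = (2*y)*y = 2*y²)
g(Q) = -7 (g(Q) = Q - (7 + Q) = Q + (-7 - Q) = -7)
f(D, c) = (-7 + c)*(D + c) (f(D, c) = (D + c)*(c - 7) = (D + c)*(-7 + c) = (-7 + c)*(D + c))
1/f(-228, p(13)) = 1/((2*13²)² - 7*(-228) - 14*13² - 456*13²) = 1/((2*169)² + 1596 - 14*169 - 456*169) = 1/(338² + 1596 - 7*338 - 228*338) = 1/(114244 + 1596 - 2366 - 77064) = 1/36410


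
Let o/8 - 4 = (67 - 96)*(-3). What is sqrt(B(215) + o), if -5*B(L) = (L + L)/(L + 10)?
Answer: sqrt(163714)/15 ≈ 26.974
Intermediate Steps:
o = 728 (o = 32 + 8*((67 - 96)*(-3)) = 32 + 8*(-29*(-3)) = 32 + 8*87 = 32 + 696 = 728)
B(L) = -2*L/(5*(10 + L)) (B(L) = -(L + L)/(5*(L + 10)) = -2*L/(5*(10 + L)))
sqrt(B(215) + o) = sqrt(-2*215/(50 + 5*215) + 728) = sqrt(-2*215/(50 + 1075) + 728) = sqrt(-2*215/1125 + 728) = sqrt(-2*215*1/1125 + 728) = sqrt(-86/225 + 728) = sqrt(163714/225) = sqrt(163714)/15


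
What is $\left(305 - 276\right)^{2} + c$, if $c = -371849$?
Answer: $-371008$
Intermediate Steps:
$\left(305 - 276\right)^{2} + c = \left(305 - 276\right)^{2} - 371849 = 29^{2} - 371849 = 841 - 371849 = -371008$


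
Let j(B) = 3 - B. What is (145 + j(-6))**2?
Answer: 23716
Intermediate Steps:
(145 + j(-6))**2 = (145 + (3 - 1*(-6)))**2 = (145 + (3 + 6))**2 = (145 + 9)**2 = 154**2 = 23716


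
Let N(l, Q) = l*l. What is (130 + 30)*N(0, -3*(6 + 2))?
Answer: 0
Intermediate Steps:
N(l, Q) = l**2
(130 + 30)*N(0, -3*(6 + 2)) = (130 + 30)*0**2 = 160*0 = 0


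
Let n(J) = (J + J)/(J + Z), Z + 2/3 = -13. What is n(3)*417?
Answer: -3753/16 ≈ -234.56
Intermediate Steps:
Z = -41/3 (Z = -2/3 - 13 = -41/3 ≈ -13.667)
n(J) = 2*J/(-41/3 + J) (n(J) = (J + J)/(J - 41/3) = (2*J)/(-41/3 + J) = 2*J/(-41/3 + J))
n(3)*417 = (6*3/(-41 + 3*3))*417 = (6*3/(-41 + 9))*417 = (6*3/(-32))*417 = (6*3*(-1/32))*417 = -9/16*417 = -3753/16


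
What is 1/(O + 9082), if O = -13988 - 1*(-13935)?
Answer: 1/9029 ≈ 0.00011075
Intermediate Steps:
O = -53 (O = -13988 + 13935 = -53)
1/(O + 9082) = 1/(-53 + 9082) = 1/9029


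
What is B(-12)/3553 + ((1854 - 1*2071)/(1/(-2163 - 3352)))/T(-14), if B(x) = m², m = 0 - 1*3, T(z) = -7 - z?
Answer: 607438654/3553 ≈ 1.7097e+5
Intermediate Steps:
m = -3 (m = 0 - 3 = -3)
B(x) = 9 (B(x) = (-3)² = 9)
B(-12)/3553 + ((1854 - 1*2071)/(1/(-2163 - 3352)))/T(-14) = 9/3553 + ((1854 - 1*2071)/(1/(-2163 - 3352)))/(-7 - 1*(-14)) = 9*(1/3553) + ((1854 - 2071)/(1/(-5515)))/(-7 + 14) = 9/3553 - 217/(-1/5515)/7 = 9/3553 - 217*(-5515)*(⅐) = 9/3553 + 1196755*(⅐) = 9/3553 + 170965 = 607438654/3553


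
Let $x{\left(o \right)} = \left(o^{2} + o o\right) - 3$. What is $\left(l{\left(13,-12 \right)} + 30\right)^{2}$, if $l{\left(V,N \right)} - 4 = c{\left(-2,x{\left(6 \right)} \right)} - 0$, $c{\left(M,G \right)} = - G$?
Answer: $1225$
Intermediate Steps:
$x{\left(o \right)} = -3 + 2 o^{2}$ ($x{\left(o \right)} = \left(o^{2} + o^{2}\right) - 3 = 2 o^{2} - 3 = -3 + 2 o^{2}$)
$l{\left(V,N \right)} = -65$ ($l{\left(V,N \right)} = 4 - \left(-3 + 2 \cdot 6^{2}\right) = 4 + \left(- (-3 + 2 \cdot 36) + 0\right) = 4 + \left(- (-3 + 72) + 0\right) = 4 + \left(\left(-1\right) 69 + 0\right) = 4 + \left(-69 + 0\right) = 4 - 69 = -65$)
$\left(l{\left(13,-12 \right)} + 30\right)^{2} = \left(-65 + 30\right)^{2} = \left(-35\right)^{2} = 1225$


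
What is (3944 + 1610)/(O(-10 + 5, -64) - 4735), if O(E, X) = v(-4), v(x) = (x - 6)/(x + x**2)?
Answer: -33324/28415 ≈ -1.1728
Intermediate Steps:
v(x) = (-6 + x)/(x + x**2)
O(E, X) = -5/6 (O(E, X) = (-6 - 4)/((-4)*(1 - 4)) = -1/4*(-10)/(-3) = -1/4*(-1/3)*(-10) = -5/6)
(3944 + 1610)/(O(-10 + 5, -64) - 4735) = (3944 + 1610)/(-5/6 - 4735) = 5554/(-28415/6) = 5554*(-6/28415) = -33324/28415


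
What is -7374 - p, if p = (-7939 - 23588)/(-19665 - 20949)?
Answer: -99839721/13538 ≈ -7374.8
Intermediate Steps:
p = 10509/13538 (p = -31527/(-40614) = -31527*(-1/40614) = 10509/13538 ≈ 0.77626)
-7374 - p = -7374 - 1*10509/13538 = -7374 - 10509/13538 = -99839721/13538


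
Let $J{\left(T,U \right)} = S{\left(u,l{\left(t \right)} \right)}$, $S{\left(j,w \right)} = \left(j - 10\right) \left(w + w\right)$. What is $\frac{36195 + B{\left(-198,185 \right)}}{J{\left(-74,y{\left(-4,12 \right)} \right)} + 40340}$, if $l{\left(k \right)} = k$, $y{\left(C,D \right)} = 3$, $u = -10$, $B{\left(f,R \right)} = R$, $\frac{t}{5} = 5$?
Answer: $\frac{1819}{1967} \approx 0.92476$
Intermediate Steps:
$t = 25$ ($t = 5 \cdot 5 = 25$)
$S{\left(j,w \right)} = 2 w \left(-10 + j\right)$ ($S{\left(j,w \right)} = \left(-10 + j\right) 2 w = 2 w \left(-10 + j\right)$)
$J{\left(T,U \right)} = -1000$ ($J{\left(T,U \right)} = 2 \cdot 25 \left(-10 - 10\right) = 2 \cdot 25 \left(-20\right) = -1000$)
$\frac{36195 + B{\left(-198,185 \right)}}{J{\left(-74,y{\left(-4,12 \right)} \right)} + 40340} = \frac{36195 + 185}{-1000 + 40340} = \frac{36380}{39340} = 36380 \cdot \frac{1}{39340} = \frac{1819}{1967}$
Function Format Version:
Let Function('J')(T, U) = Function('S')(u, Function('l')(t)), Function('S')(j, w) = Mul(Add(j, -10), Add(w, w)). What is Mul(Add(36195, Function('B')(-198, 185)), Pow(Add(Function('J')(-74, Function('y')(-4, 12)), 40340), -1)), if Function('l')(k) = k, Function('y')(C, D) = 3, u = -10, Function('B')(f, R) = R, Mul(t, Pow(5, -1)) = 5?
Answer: Rational(1819, 1967) ≈ 0.92476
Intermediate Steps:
t = 25 (t = Mul(5, 5) = 25)
Function('S')(j, w) = Mul(2, w, Add(-10, j)) (Function('S')(j, w) = Mul(Add(-10, j), Mul(2, w)) = Mul(2, w, Add(-10, j)))
Function('J')(T, U) = -1000 (Function('J')(T, U) = Mul(2, 25, Add(-10, -10)) = Mul(2, 25, -20) = -1000)
Mul(Add(36195, Function('B')(-198, 185)), Pow(Add(Function('J')(-74, Function('y')(-4, 12)), 40340), -1)) = Mul(Add(36195, 185), Pow(Add(-1000, 40340), -1)) = Mul(36380, Pow(39340, -1)) = Mul(36380, Rational(1, 39340)) = Rational(1819, 1967)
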